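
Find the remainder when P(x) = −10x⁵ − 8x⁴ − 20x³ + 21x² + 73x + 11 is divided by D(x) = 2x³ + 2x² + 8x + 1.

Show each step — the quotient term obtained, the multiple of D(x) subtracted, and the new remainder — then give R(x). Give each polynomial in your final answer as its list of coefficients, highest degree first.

R = [2]

Step 1: lead(−10x⁵ − 8x⁴ − 20x³ + 21x² + 73x + 11) ÷ lead(D) = −10x⁵ ÷ 2x³ = −5x². Subtract (−5x²)·D = −10x⁵ − 10x⁴ − 40x³ − 5x². Remainder: 2x⁴ + 20x³ + 26x² + 73x + 11.
Step 2: lead(2x⁴ + 20x³ + 26x² + 73x + 11) ÷ lead(D) = 2x⁴ ÷ 2x³ = x. Subtract (x)·D = 2x⁴ + 2x³ + 8x² + x. Remainder: 18x³ + 18x² + 72x + 11.
Step 3: lead(18x³ + 18x² + 72x + 11) ÷ lead(D) = 18x³ ÷ 2x³ = 9. Subtract (9)·D = 18x³ + 18x² + 72x + 9. Remainder: 2.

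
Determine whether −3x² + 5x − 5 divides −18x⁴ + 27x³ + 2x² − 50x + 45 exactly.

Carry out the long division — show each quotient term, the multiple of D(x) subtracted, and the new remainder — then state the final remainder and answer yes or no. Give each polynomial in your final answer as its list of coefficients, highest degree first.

R = [0], so D(x) is a factor of P(x). yes

Step 1: lead(−18x⁴ + 27x³ + 2x² − 50x + 45) ÷ lead(D) = −18x⁴ ÷ −3x² = 6x². Subtract (6x²)·D = −18x⁴ + 30x³ − 30x². Remainder: −3x³ + 32x² − 50x + 45.
Step 2: lead(−3x³ + 32x² − 50x + 45) ÷ lead(D) = −3x³ ÷ −3x² = x. Subtract (x)·D = −3x³ + 5x² − 5x. Remainder: 27x² − 45x + 45.
Step 3: lead(27x² − 45x + 45) ÷ lead(D) = 27x² ÷ −3x² = −9. Subtract (−9)·D = 27x² − 45x + 45. Remainder: 0.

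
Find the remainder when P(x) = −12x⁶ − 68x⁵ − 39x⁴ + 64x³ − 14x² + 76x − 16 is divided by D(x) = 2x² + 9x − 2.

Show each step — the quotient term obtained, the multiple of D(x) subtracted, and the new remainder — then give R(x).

R(x) = 0

Step 1: lead(−12x⁶ − 68x⁵ − 39x⁴ + 64x³ − 14x² + 76x − 16) ÷ lead(D) = −12x⁶ ÷ 2x² = −6x⁴. Subtract (−6x⁴)·D = −12x⁶ − 54x⁵ + 12x⁴. Remainder: −14x⁵ − 51x⁴ + 64x³ − 14x² + 76x − 16.
Step 2: lead(−14x⁵ − 51x⁴ + 64x³ − 14x² + 76x − 16) ÷ lead(D) = −14x⁵ ÷ 2x² = −7x³. Subtract (−7x³)·D = −14x⁵ − 63x⁴ + 14x³. Remainder: 12x⁴ + 50x³ − 14x² + 76x − 16.
Step 3: lead(12x⁴ + 50x³ − 14x² + 76x − 16) ÷ lead(D) = 12x⁴ ÷ 2x² = 6x². Subtract (6x²)·D = 12x⁴ + 54x³ − 12x². Remainder: −4x³ − 2x² + 76x − 16.
Step 4: lead(−4x³ − 2x² + 76x − 16) ÷ lead(D) = −4x³ ÷ 2x² = −2x. Subtract (−2x)·D = −4x³ − 18x² + 4x. Remainder: 16x² + 72x − 16.
Step 5: lead(16x² + 72x − 16) ÷ lead(D) = 16x² ÷ 2x² = 8. Subtract (8)·D = 16x² + 72x − 16. Remainder: 0.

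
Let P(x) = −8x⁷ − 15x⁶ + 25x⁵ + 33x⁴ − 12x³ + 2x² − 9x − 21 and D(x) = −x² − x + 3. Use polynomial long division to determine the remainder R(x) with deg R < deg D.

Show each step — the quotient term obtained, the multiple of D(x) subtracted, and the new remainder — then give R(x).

Step 1: lead(−8x⁷ − 15x⁶ + 25x⁵ + 33x⁴ − 12x³ + 2x² − 9x − 21) ÷ lead(D) = −8x⁷ ÷ −x² = 8x⁵. Subtract (8x⁵)·D = −8x⁷ − 8x⁶ + 24x⁵. Remainder: −7x⁶ + x⁵ + 33x⁴ − 12x³ + 2x² − 9x − 21.
Step 2: lead(−7x⁶ + x⁵ + 33x⁴ − 12x³ + 2x² − 9x − 21) ÷ lead(D) = −7x⁶ ÷ −x² = 7x⁴. Subtract (7x⁴)·D = −7x⁶ − 7x⁵ + 21x⁴. Remainder: 8x⁵ + 12x⁴ − 12x³ + 2x² − 9x − 21.
Step 3: lead(8x⁵ + 12x⁴ − 12x³ + 2x² − 9x − 21) ÷ lead(D) = 8x⁵ ÷ −x² = −8x³. Subtract (−8x³)·D = 8x⁵ + 8x⁴ − 24x³. Remainder: 4x⁴ + 12x³ + 2x² − 9x − 21.
Step 4: lead(4x⁴ + 12x³ + 2x² − 9x − 21) ÷ lead(D) = 4x⁴ ÷ −x² = −4x². Subtract (−4x²)·D = 4x⁴ + 4x³ − 12x². Remainder: 8x³ + 14x² − 9x − 21.
Step 5: lead(8x³ + 14x² − 9x − 21) ÷ lead(D) = 8x³ ÷ −x² = −8x. Subtract (−8x)·D = 8x³ + 8x² − 24x. Remainder: 6x² + 15x − 21.
Step 6: lead(6x² + 15x − 21) ÷ lead(D) = 6x² ÷ −x² = −6. Subtract (−6)·D = 6x² + 6x − 18. Remainder: 9x − 3.

R(x) = 9x − 3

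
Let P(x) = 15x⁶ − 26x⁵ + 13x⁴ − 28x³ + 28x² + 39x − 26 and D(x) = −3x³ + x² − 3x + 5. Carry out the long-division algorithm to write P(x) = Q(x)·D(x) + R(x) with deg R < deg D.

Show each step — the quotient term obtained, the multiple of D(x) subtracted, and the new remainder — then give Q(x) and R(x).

Q(x) = −5x³ + 7x² + 3x − 5; R(x) = 7x² + 9x − 1

Step 1: lead(15x⁶ − 26x⁵ + 13x⁴ − 28x³ + 28x² + 39x − 26) ÷ lead(D) = 15x⁶ ÷ −3x³ = −5x³. Subtract (−5x³)·D = 15x⁶ − 5x⁵ + 15x⁴ − 25x³. Remainder: −21x⁵ − 2x⁴ − 3x³ + 28x² + 39x − 26.
Step 2: lead(−21x⁵ − 2x⁴ − 3x³ + 28x² + 39x − 26) ÷ lead(D) = −21x⁵ ÷ −3x³ = 7x². Subtract (7x²)·D = −21x⁵ + 7x⁴ − 21x³ + 35x². Remainder: −9x⁴ + 18x³ − 7x² + 39x − 26.
Step 3: lead(−9x⁴ + 18x³ − 7x² + 39x − 26) ÷ lead(D) = −9x⁴ ÷ −3x³ = 3x. Subtract (3x)·D = −9x⁴ + 3x³ − 9x² + 15x. Remainder: 15x³ + 2x² + 24x − 26.
Step 4: lead(15x³ + 2x² + 24x − 26) ÷ lead(D) = 15x³ ÷ −3x³ = −5. Subtract (−5)·D = 15x³ − 5x² + 15x − 25. Remainder: 7x² + 9x − 1.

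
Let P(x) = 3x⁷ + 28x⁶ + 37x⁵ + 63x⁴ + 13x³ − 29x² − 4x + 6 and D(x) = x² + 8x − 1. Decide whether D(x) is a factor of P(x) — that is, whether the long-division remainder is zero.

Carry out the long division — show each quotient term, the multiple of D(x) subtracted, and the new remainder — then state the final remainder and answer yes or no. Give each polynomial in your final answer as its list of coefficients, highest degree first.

Step 1: lead(3x⁷ + 28x⁶ + 37x⁵ + 63x⁴ + 13x³ − 29x² − 4x + 6) ÷ lead(D) = 3x⁷ ÷ x² = 3x⁵. Subtract (3x⁵)·D = 3x⁷ + 24x⁶ − 3x⁵. Remainder: 4x⁶ + 40x⁵ + 63x⁴ + 13x³ − 29x² − 4x + 6.
Step 2: lead(4x⁶ + 40x⁵ + 63x⁴ + 13x³ − 29x² − 4x + 6) ÷ lead(D) = 4x⁶ ÷ x² = 4x⁴. Subtract (4x⁴)·D = 4x⁶ + 32x⁵ − 4x⁴. Remainder: 8x⁵ + 67x⁴ + 13x³ − 29x² − 4x + 6.
Step 3: lead(8x⁵ + 67x⁴ + 13x³ − 29x² − 4x + 6) ÷ lead(D) = 8x⁵ ÷ x² = 8x³. Subtract (8x³)·D = 8x⁵ + 64x⁴ − 8x³. Remainder: 3x⁴ + 21x³ − 29x² − 4x + 6.
Step 4: lead(3x⁴ + 21x³ − 29x² − 4x + 6) ÷ lead(D) = 3x⁴ ÷ x² = 3x². Subtract (3x²)·D = 3x⁴ + 24x³ − 3x². Remainder: −3x³ − 26x² − 4x + 6.
Step 5: lead(−3x³ − 26x² − 4x + 6) ÷ lead(D) = −3x³ ÷ x² = −3x. Subtract (−3x)·D = −3x³ − 24x² + 3x. Remainder: −2x² − 7x + 6.
Step 6: lead(−2x² − 7x + 6) ÷ lead(D) = −2x² ÷ x² = −2. Subtract (−2)·D = −2x² − 16x + 2. Remainder: 9x + 4.

R = [9, 4], so D(x) is not a factor of P(x). no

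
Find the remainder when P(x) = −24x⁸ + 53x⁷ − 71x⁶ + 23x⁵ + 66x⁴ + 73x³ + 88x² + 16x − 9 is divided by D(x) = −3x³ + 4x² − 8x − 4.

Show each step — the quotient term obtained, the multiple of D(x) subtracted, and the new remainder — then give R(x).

R(x) = −5

Step 1: lead(−24x⁸ + 53x⁷ − 71x⁶ + 23x⁵ + 66x⁴ + 73x³ + 88x² + 16x − 9) ÷ lead(D) = −24x⁸ ÷ −3x³ = 8x⁵. Subtract (8x⁵)·D = −24x⁸ + 32x⁷ − 64x⁶ − 32x⁵. Remainder: 21x⁷ − 7x⁶ + 55x⁵ + 66x⁴ + 73x³ + 88x² + 16x − 9.
Step 2: lead(21x⁷ − 7x⁶ + 55x⁵ + 66x⁴ + 73x³ + 88x² + 16x − 9) ÷ lead(D) = 21x⁷ ÷ −3x³ = −7x⁴. Subtract (−7x⁴)·D = 21x⁷ − 28x⁶ + 56x⁵ + 28x⁴. Remainder: 21x⁶ − x⁵ + 38x⁴ + 73x³ + 88x² + 16x − 9.
Step 3: lead(21x⁶ − x⁵ + 38x⁴ + 73x³ + 88x² + 16x − 9) ÷ lead(D) = 21x⁶ ÷ −3x³ = −7x³. Subtract (−7x³)·D = 21x⁶ − 28x⁵ + 56x⁴ + 28x³. Remainder: 27x⁵ − 18x⁴ + 45x³ + 88x² + 16x − 9.
Step 4: lead(27x⁵ − 18x⁴ + 45x³ + 88x² + 16x − 9) ÷ lead(D) = 27x⁵ ÷ −3x³ = −9x². Subtract (−9x²)·D = 27x⁵ − 36x⁴ + 72x³ + 36x². Remainder: 18x⁴ − 27x³ + 52x² + 16x − 9.
Step 5: lead(18x⁴ − 27x³ + 52x² + 16x − 9) ÷ lead(D) = 18x⁴ ÷ −3x³ = −6x. Subtract (−6x)·D = 18x⁴ − 24x³ + 48x² + 24x. Remainder: −3x³ + 4x² − 8x − 9.
Step 6: lead(−3x³ + 4x² − 8x − 9) ÷ lead(D) = −3x³ ÷ −3x³ = 1. Subtract (1)·D = −3x³ + 4x² − 8x − 4. Remainder: −5.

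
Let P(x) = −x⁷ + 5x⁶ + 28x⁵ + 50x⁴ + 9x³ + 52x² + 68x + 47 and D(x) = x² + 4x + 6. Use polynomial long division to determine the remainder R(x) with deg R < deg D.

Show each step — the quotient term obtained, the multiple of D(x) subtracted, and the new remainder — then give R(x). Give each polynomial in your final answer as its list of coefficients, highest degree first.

Step 1: lead(−x⁷ + 5x⁶ + 28x⁵ + 50x⁴ + 9x³ + 52x² + 68x + 47) ÷ lead(D) = −x⁷ ÷ x² = −x⁵. Subtract (−x⁵)·D = −x⁷ − 4x⁶ − 6x⁵. Remainder: 9x⁶ + 34x⁵ + 50x⁴ + 9x³ + 52x² + 68x + 47.
Step 2: lead(9x⁶ + 34x⁵ + 50x⁴ + 9x³ + 52x² + 68x + 47) ÷ lead(D) = 9x⁶ ÷ x² = 9x⁴. Subtract (9x⁴)·D = 9x⁶ + 36x⁵ + 54x⁴. Remainder: −2x⁵ − 4x⁴ + 9x³ + 52x² + 68x + 47.
Step 3: lead(−2x⁵ − 4x⁴ + 9x³ + 52x² + 68x + 47) ÷ lead(D) = −2x⁵ ÷ x² = −2x³. Subtract (−2x³)·D = −2x⁵ − 8x⁴ − 12x³. Remainder: 4x⁴ + 21x³ + 52x² + 68x + 47.
Step 4: lead(4x⁴ + 21x³ + 52x² + 68x + 47) ÷ lead(D) = 4x⁴ ÷ x² = 4x². Subtract (4x²)·D = 4x⁴ + 16x³ + 24x². Remainder: 5x³ + 28x² + 68x + 47.
Step 5: lead(5x³ + 28x² + 68x + 47) ÷ lead(D) = 5x³ ÷ x² = 5x. Subtract (5x)·D = 5x³ + 20x² + 30x. Remainder: 8x² + 38x + 47.
Step 6: lead(8x² + 38x + 47) ÷ lead(D) = 8x² ÷ x² = 8. Subtract (8)·D = 8x² + 32x + 48. Remainder: 6x − 1.

R = [6, -1]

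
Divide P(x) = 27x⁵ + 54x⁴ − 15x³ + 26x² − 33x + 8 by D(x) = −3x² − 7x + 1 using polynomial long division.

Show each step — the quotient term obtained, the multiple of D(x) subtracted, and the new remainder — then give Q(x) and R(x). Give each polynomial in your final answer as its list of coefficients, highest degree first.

Q = [-9, 3, -5, 4]; R = [4]

Step 1: lead(27x⁵ + 54x⁴ − 15x³ + 26x² − 33x + 8) ÷ lead(D) = 27x⁵ ÷ −3x² = −9x³. Subtract (−9x³)·D = 27x⁵ + 63x⁴ − 9x³. Remainder: −9x⁴ − 6x³ + 26x² − 33x + 8.
Step 2: lead(−9x⁴ − 6x³ + 26x² − 33x + 8) ÷ lead(D) = −9x⁴ ÷ −3x² = 3x². Subtract (3x²)·D = −9x⁴ − 21x³ + 3x². Remainder: 15x³ + 23x² − 33x + 8.
Step 3: lead(15x³ + 23x² − 33x + 8) ÷ lead(D) = 15x³ ÷ −3x² = −5x. Subtract (−5x)·D = 15x³ + 35x² − 5x. Remainder: −12x² − 28x + 8.
Step 4: lead(−12x² − 28x + 8) ÷ lead(D) = −12x² ÷ −3x² = 4. Subtract (4)·D = −12x² − 28x + 4. Remainder: 4.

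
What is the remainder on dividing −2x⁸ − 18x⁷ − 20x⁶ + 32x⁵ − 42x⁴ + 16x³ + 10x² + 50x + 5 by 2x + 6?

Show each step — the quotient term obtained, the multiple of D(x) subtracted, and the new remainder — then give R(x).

Step 1: lead(−2x⁸ − 18x⁷ − 20x⁶ + 32x⁵ − 42x⁴ + 16x³ + 10x² + 50x + 5) ÷ lead(D) = −2x⁸ ÷ 2x = −x⁷. Subtract (−x⁷)·D = −2x⁸ − 6x⁷. Remainder: −12x⁷ − 20x⁶ + 32x⁵ − 42x⁴ + 16x³ + 10x² + 50x + 5.
Step 2: lead(−12x⁷ − 20x⁶ + 32x⁵ − 42x⁴ + 16x³ + 10x² + 50x + 5) ÷ lead(D) = −12x⁷ ÷ 2x = −6x⁶. Subtract (−6x⁶)·D = −12x⁷ − 36x⁶. Remainder: 16x⁶ + 32x⁵ − 42x⁴ + 16x³ + 10x² + 50x + 5.
Step 3: lead(16x⁶ + 32x⁵ − 42x⁴ + 16x³ + 10x² + 50x + 5) ÷ lead(D) = 16x⁶ ÷ 2x = 8x⁵. Subtract (8x⁵)·D = 16x⁶ + 48x⁵. Remainder: −16x⁵ − 42x⁴ + 16x³ + 10x² + 50x + 5.
Step 4: lead(−16x⁵ − 42x⁴ + 16x³ + 10x² + 50x + 5) ÷ lead(D) = −16x⁵ ÷ 2x = −8x⁴. Subtract (−8x⁴)·D = −16x⁵ − 48x⁴. Remainder: 6x⁴ + 16x³ + 10x² + 50x + 5.
Step 5: lead(6x⁴ + 16x³ + 10x² + 50x + 5) ÷ lead(D) = 6x⁴ ÷ 2x = 3x³. Subtract (3x³)·D = 6x⁴ + 18x³. Remainder: −2x³ + 10x² + 50x + 5.
Step 6: lead(−2x³ + 10x² + 50x + 5) ÷ lead(D) = −2x³ ÷ 2x = −x². Subtract (−x²)·D = −2x³ − 6x². Remainder: 16x² + 50x + 5.
Step 7: lead(16x² + 50x + 5) ÷ lead(D) = 16x² ÷ 2x = 8x. Subtract (8x)·D = 16x² + 48x. Remainder: 2x + 5.
Step 8: lead(2x + 5) ÷ lead(D) = 2x ÷ 2x = 1. Subtract (1)·D = 2x + 6. Remainder: −1.

R(x) = −1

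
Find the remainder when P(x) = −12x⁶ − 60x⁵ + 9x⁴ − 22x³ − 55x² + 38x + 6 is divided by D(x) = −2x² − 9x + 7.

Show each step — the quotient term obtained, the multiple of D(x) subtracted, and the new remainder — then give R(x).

R(x) = −8

Step 1: lead(−12x⁶ − 60x⁵ + 9x⁴ − 22x³ − 55x² + 38x + 6) ÷ lead(D) = −12x⁶ ÷ −2x² = 6x⁴. Subtract (6x⁴)·D = −12x⁶ − 54x⁵ + 42x⁴. Remainder: −6x⁵ − 33x⁴ − 22x³ − 55x² + 38x + 6.
Step 2: lead(−6x⁵ − 33x⁴ − 22x³ − 55x² + 38x + 6) ÷ lead(D) = −6x⁵ ÷ −2x² = 3x³. Subtract (3x³)·D = −6x⁵ − 27x⁴ + 21x³. Remainder: −6x⁴ − 43x³ − 55x² + 38x + 6.
Step 3: lead(−6x⁴ − 43x³ − 55x² + 38x + 6) ÷ lead(D) = −6x⁴ ÷ −2x² = 3x². Subtract (3x²)·D = −6x⁴ − 27x³ + 21x². Remainder: −16x³ − 76x² + 38x + 6.
Step 4: lead(−16x³ − 76x² + 38x + 6) ÷ lead(D) = −16x³ ÷ −2x² = 8x. Subtract (8x)·D = −16x³ − 72x² + 56x. Remainder: −4x² − 18x + 6.
Step 5: lead(−4x² − 18x + 6) ÷ lead(D) = −4x² ÷ −2x² = 2. Subtract (2)·D = −4x² − 18x + 14. Remainder: −8.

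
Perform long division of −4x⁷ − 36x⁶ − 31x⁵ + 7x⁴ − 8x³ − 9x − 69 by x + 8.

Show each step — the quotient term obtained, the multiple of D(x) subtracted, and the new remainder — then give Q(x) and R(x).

Q(x) = −4x⁶ − 4x⁵ + x⁴ − x³ − 9; R(x) = 3

Step 1: lead(−4x⁷ − 36x⁶ − 31x⁵ + 7x⁴ − 8x³ − 9x − 69) ÷ lead(D) = −4x⁷ ÷ x = −4x⁶. Subtract (−4x⁶)·D = −4x⁷ − 32x⁶. Remainder: −4x⁶ − 31x⁵ + 7x⁴ − 8x³ − 9x − 69.
Step 2: lead(−4x⁶ − 31x⁵ + 7x⁴ − 8x³ − 9x − 69) ÷ lead(D) = −4x⁶ ÷ x = −4x⁵. Subtract (−4x⁵)·D = −4x⁶ − 32x⁵. Remainder: x⁵ + 7x⁴ − 8x³ − 9x − 69.
Step 3: lead(x⁵ + 7x⁴ − 8x³ − 9x − 69) ÷ lead(D) = x⁵ ÷ x = x⁴. Subtract (x⁴)·D = x⁵ + 8x⁴. Remainder: −x⁴ − 8x³ − 9x − 69.
Step 4: lead(−x⁴ − 8x³ − 9x − 69) ÷ lead(D) = −x⁴ ÷ x = −x³. Subtract (−x³)·D = −x⁴ − 8x³. Remainder: −9x − 69.
Step 5: lead(−9x − 69) ÷ lead(D) = −9x ÷ x = −9. Subtract (−9)·D = −9x − 72. Remainder: 3.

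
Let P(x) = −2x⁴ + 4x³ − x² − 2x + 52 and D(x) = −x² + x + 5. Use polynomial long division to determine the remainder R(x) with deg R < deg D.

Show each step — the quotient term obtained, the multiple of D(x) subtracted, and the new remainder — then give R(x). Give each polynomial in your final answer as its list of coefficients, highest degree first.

Step 1: lead(−2x⁴ + 4x³ − x² − 2x + 52) ÷ lead(D) = −2x⁴ ÷ −x² = 2x². Subtract (2x²)·D = −2x⁴ + 2x³ + 10x². Remainder: 2x³ − 11x² − 2x + 52.
Step 2: lead(2x³ − 11x² − 2x + 52) ÷ lead(D) = 2x³ ÷ −x² = −2x. Subtract (−2x)·D = 2x³ − 2x² − 10x. Remainder: −9x² + 8x + 52.
Step 3: lead(−9x² + 8x + 52) ÷ lead(D) = −9x² ÷ −x² = 9. Subtract (9)·D = −9x² + 9x + 45. Remainder: −x + 7.

R = [-1, 7]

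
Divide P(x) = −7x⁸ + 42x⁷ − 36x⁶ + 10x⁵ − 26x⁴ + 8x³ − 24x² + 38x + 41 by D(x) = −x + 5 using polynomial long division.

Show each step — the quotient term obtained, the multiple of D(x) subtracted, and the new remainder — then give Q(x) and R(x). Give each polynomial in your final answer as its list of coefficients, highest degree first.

Q = [7, -7, 1, -5, 1, -3, 9, 7]; R = [6]

Step 1: lead(−7x⁸ + 42x⁷ − 36x⁶ + 10x⁵ − 26x⁴ + 8x³ − 24x² + 38x + 41) ÷ lead(D) = −7x⁸ ÷ −x = 7x⁷. Subtract (7x⁷)·D = −7x⁸ + 35x⁷. Remainder: 7x⁷ − 36x⁶ + 10x⁵ − 26x⁴ + 8x³ − 24x² + 38x + 41.
Step 2: lead(7x⁷ − 36x⁶ + 10x⁵ − 26x⁴ + 8x³ − 24x² + 38x + 41) ÷ lead(D) = 7x⁷ ÷ −x = −7x⁶. Subtract (−7x⁶)·D = 7x⁷ − 35x⁶. Remainder: −x⁶ + 10x⁵ − 26x⁴ + 8x³ − 24x² + 38x + 41.
Step 3: lead(−x⁶ + 10x⁵ − 26x⁴ + 8x³ − 24x² + 38x + 41) ÷ lead(D) = −x⁶ ÷ −x = x⁵. Subtract (x⁵)·D = −x⁶ + 5x⁵. Remainder: 5x⁵ − 26x⁴ + 8x³ − 24x² + 38x + 41.
Step 4: lead(5x⁵ − 26x⁴ + 8x³ − 24x² + 38x + 41) ÷ lead(D) = 5x⁵ ÷ −x = −5x⁴. Subtract (−5x⁴)·D = 5x⁵ − 25x⁴. Remainder: −x⁴ + 8x³ − 24x² + 38x + 41.
Step 5: lead(−x⁴ + 8x³ − 24x² + 38x + 41) ÷ lead(D) = −x⁴ ÷ −x = x³. Subtract (x³)·D = −x⁴ + 5x³. Remainder: 3x³ − 24x² + 38x + 41.
Step 6: lead(3x³ − 24x² + 38x + 41) ÷ lead(D) = 3x³ ÷ −x = −3x². Subtract (−3x²)·D = 3x³ − 15x². Remainder: −9x² + 38x + 41.
Step 7: lead(−9x² + 38x + 41) ÷ lead(D) = −9x² ÷ −x = 9x. Subtract (9x)·D = −9x² + 45x. Remainder: −7x + 41.
Step 8: lead(−7x + 41) ÷ lead(D) = −7x ÷ −x = 7. Subtract (7)·D = −7x + 35. Remainder: 6.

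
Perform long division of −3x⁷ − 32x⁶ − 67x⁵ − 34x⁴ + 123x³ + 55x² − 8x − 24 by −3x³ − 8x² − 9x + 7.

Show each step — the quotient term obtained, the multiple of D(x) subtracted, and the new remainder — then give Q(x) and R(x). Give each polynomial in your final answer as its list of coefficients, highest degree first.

Q = [1, 8, -2, -5, -3]; R = [-3]

Step 1: lead(−3x⁷ − 32x⁶ − 67x⁵ − 34x⁴ + 123x³ + 55x² − 8x − 24) ÷ lead(D) = −3x⁷ ÷ −3x³ = x⁴. Subtract (x⁴)·D = −3x⁷ − 8x⁶ − 9x⁵ + 7x⁴. Remainder: −24x⁶ − 58x⁵ − 41x⁴ + 123x³ + 55x² − 8x − 24.
Step 2: lead(−24x⁶ − 58x⁵ − 41x⁴ + 123x³ + 55x² − 8x − 24) ÷ lead(D) = −24x⁶ ÷ −3x³ = 8x³. Subtract (8x³)·D = −24x⁶ − 64x⁵ − 72x⁴ + 56x³. Remainder: 6x⁵ + 31x⁴ + 67x³ + 55x² − 8x − 24.
Step 3: lead(6x⁵ + 31x⁴ + 67x³ + 55x² − 8x − 24) ÷ lead(D) = 6x⁵ ÷ −3x³ = −2x². Subtract (−2x²)·D = 6x⁵ + 16x⁴ + 18x³ − 14x². Remainder: 15x⁴ + 49x³ + 69x² − 8x − 24.
Step 4: lead(15x⁴ + 49x³ + 69x² − 8x − 24) ÷ lead(D) = 15x⁴ ÷ −3x³ = −5x. Subtract (−5x)·D = 15x⁴ + 40x³ + 45x² − 35x. Remainder: 9x³ + 24x² + 27x − 24.
Step 5: lead(9x³ + 24x² + 27x − 24) ÷ lead(D) = 9x³ ÷ −3x³ = −3. Subtract (−3)·D = 9x³ + 24x² + 27x − 21. Remainder: −3.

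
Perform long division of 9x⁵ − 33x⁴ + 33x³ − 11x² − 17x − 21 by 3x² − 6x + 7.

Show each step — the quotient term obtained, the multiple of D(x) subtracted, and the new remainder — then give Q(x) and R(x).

Step 1: lead(9x⁵ − 33x⁴ + 33x³ − 11x² − 17x − 21) ÷ lead(D) = 9x⁵ ÷ 3x² = 3x³. Subtract (3x³)·D = 9x⁵ − 18x⁴ + 21x³. Remainder: −15x⁴ + 12x³ − 11x² − 17x − 21.
Step 2: lead(−15x⁴ + 12x³ − 11x² − 17x − 21) ÷ lead(D) = −15x⁴ ÷ 3x² = −5x². Subtract (−5x²)·D = −15x⁴ + 30x³ − 35x². Remainder: −18x³ + 24x² − 17x − 21.
Step 3: lead(−18x³ + 24x² − 17x − 21) ÷ lead(D) = −18x³ ÷ 3x² = −6x. Subtract (−6x)·D = −18x³ + 36x² − 42x. Remainder: −12x² + 25x − 21.
Step 4: lead(−12x² + 25x − 21) ÷ lead(D) = −12x² ÷ 3x² = −4. Subtract (−4)·D = −12x² + 24x − 28. Remainder: x + 7.

Q(x) = 3x³ − 5x² − 6x − 4; R(x) = x + 7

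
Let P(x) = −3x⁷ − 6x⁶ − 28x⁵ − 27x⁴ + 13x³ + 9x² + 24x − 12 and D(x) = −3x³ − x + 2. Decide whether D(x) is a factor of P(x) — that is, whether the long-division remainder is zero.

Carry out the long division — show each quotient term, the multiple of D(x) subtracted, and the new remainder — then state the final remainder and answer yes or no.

R(x) = 0, so D(x) is a factor of P(x). yes

Step 1: lead(−3x⁷ − 6x⁶ − 28x⁵ − 27x⁴ + 13x³ + 9x² + 24x − 12) ÷ lead(D) = −3x⁷ ÷ −3x³ = x⁴. Subtract (x⁴)·D = −3x⁷ − x⁵ + 2x⁴. Remainder: −6x⁶ − 27x⁵ − 29x⁴ + 13x³ + 9x² + 24x − 12.
Step 2: lead(−6x⁶ − 27x⁵ − 29x⁴ + 13x³ + 9x² + 24x − 12) ÷ lead(D) = −6x⁶ ÷ −3x³ = 2x³. Subtract (2x³)·D = −6x⁶ − 2x⁴ + 4x³. Remainder: −27x⁵ − 27x⁴ + 9x³ + 9x² + 24x − 12.
Step 3: lead(−27x⁵ − 27x⁴ + 9x³ + 9x² + 24x − 12) ÷ lead(D) = −27x⁵ ÷ −3x³ = 9x². Subtract (9x²)·D = −27x⁵ − 9x³ + 18x². Remainder: −27x⁴ + 18x³ − 9x² + 24x − 12.
Step 4: lead(−27x⁴ + 18x³ − 9x² + 24x − 12) ÷ lead(D) = −27x⁴ ÷ −3x³ = 9x. Subtract (9x)·D = −27x⁴ − 9x² + 18x. Remainder: 18x³ + 6x − 12.
Step 5: lead(18x³ + 6x − 12) ÷ lead(D) = 18x³ ÷ −3x³ = −6. Subtract (−6)·D = 18x³ + 6x − 12. Remainder: 0.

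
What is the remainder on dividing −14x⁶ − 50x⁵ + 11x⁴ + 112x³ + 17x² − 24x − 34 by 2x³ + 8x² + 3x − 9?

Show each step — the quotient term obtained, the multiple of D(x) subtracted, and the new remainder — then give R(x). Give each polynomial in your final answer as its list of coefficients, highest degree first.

R = [2]

Step 1: lead(−14x⁶ − 50x⁵ + 11x⁴ + 112x³ + 17x² − 24x − 34) ÷ lead(D) = −14x⁶ ÷ 2x³ = −7x³. Subtract (−7x³)·D = −14x⁶ − 56x⁵ − 21x⁴ + 63x³. Remainder: 6x⁵ + 32x⁴ + 49x³ + 17x² − 24x − 34.
Step 2: lead(6x⁵ + 32x⁴ + 49x³ + 17x² − 24x − 34) ÷ lead(D) = 6x⁵ ÷ 2x³ = 3x². Subtract (3x²)·D = 6x⁵ + 24x⁴ + 9x³ − 27x². Remainder: 8x⁴ + 40x³ + 44x² − 24x − 34.
Step 3: lead(8x⁴ + 40x³ + 44x² − 24x − 34) ÷ lead(D) = 8x⁴ ÷ 2x³ = 4x. Subtract (4x)·D = 8x⁴ + 32x³ + 12x² − 36x. Remainder: 8x³ + 32x² + 12x − 34.
Step 4: lead(8x³ + 32x² + 12x − 34) ÷ lead(D) = 8x³ ÷ 2x³ = 4. Subtract (4)·D = 8x³ + 32x² + 12x − 36. Remainder: 2.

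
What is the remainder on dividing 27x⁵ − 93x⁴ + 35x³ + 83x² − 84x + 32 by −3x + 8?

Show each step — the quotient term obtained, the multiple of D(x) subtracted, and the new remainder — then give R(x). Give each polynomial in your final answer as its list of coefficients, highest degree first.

Step 1: lead(27x⁵ − 93x⁴ + 35x³ + 83x² − 84x + 32) ÷ lead(D) = 27x⁵ ÷ −3x = −9x⁴. Subtract (−9x⁴)·D = 27x⁵ − 72x⁴. Remainder: −21x⁴ + 35x³ + 83x² − 84x + 32.
Step 2: lead(−21x⁴ + 35x³ + 83x² − 84x + 32) ÷ lead(D) = −21x⁴ ÷ −3x = 7x³. Subtract (7x³)·D = −21x⁴ + 56x³. Remainder: −21x³ + 83x² − 84x + 32.
Step 3: lead(−21x³ + 83x² − 84x + 32) ÷ lead(D) = −21x³ ÷ −3x = 7x². Subtract (7x²)·D = −21x³ + 56x². Remainder: 27x² − 84x + 32.
Step 4: lead(27x² − 84x + 32) ÷ lead(D) = 27x² ÷ −3x = −9x. Subtract (−9x)·D = 27x² − 72x. Remainder: −12x + 32.
Step 5: lead(−12x + 32) ÷ lead(D) = −12x ÷ −3x = 4. Subtract (4)·D = −12x + 32. Remainder: 0.

R = [0]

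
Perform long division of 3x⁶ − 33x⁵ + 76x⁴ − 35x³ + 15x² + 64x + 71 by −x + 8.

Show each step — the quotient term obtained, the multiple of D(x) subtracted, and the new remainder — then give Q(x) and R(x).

Step 1: lead(3x⁶ − 33x⁵ + 76x⁴ − 35x³ + 15x² + 64x + 71) ÷ lead(D) = 3x⁶ ÷ −x = −3x⁵. Subtract (−3x⁵)·D = 3x⁶ − 24x⁵. Remainder: −9x⁵ + 76x⁴ − 35x³ + 15x² + 64x + 71.
Step 2: lead(−9x⁵ + 76x⁴ − 35x³ + 15x² + 64x + 71) ÷ lead(D) = −9x⁵ ÷ −x = 9x⁴. Subtract (9x⁴)·D = −9x⁵ + 72x⁴. Remainder: 4x⁴ − 35x³ + 15x² + 64x + 71.
Step 3: lead(4x⁴ − 35x³ + 15x² + 64x + 71) ÷ lead(D) = 4x⁴ ÷ −x = −4x³. Subtract (−4x³)·D = 4x⁴ − 32x³. Remainder: −3x³ + 15x² + 64x + 71.
Step 4: lead(−3x³ + 15x² + 64x + 71) ÷ lead(D) = −3x³ ÷ −x = 3x². Subtract (3x²)·D = −3x³ + 24x². Remainder: −9x² + 64x + 71.
Step 5: lead(−9x² + 64x + 71) ÷ lead(D) = −9x² ÷ −x = 9x. Subtract (9x)·D = −9x² + 72x. Remainder: −8x + 71.
Step 6: lead(−8x + 71) ÷ lead(D) = −8x ÷ −x = 8. Subtract (8)·D = −8x + 64. Remainder: 7.

Q(x) = −3x⁵ + 9x⁴ − 4x³ + 3x² + 9x + 8; R(x) = 7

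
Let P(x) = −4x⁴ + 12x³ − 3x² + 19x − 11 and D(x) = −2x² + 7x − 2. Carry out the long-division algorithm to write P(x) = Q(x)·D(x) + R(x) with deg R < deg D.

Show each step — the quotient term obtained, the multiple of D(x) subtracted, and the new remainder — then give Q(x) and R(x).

Step 1: lead(−4x⁴ + 12x³ − 3x² + 19x − 11) ÷ lead(D) = −4x⁴ ÷ −2x² = 2x². Subtract (2x²)·D = −4x⁴ + 14x³ − 4x². Remainder: −2x³ + x² + 19x − 11.
Step 2: lead(−2x³ + x² + 19x − 11) ÷ lead(D) = −2x³ ÷ −2x² = x. Subtract (x)·D = −2x³ + 7x² − 2x. Remainder: −6x² + 21x − 11.
Step 3: lead(−6x² + 21x − 11) ÷ lead(D) = −6x² ÷ −2x² = 3. Subtract (3)·D = −6x² + 21x − 6. Remainder: −5.

Q(x) = 2x² + x + 3; R(x) = −5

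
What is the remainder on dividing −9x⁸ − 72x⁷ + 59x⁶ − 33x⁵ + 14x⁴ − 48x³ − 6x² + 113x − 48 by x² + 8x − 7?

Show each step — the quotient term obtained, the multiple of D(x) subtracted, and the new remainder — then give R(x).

R(x) = 8

Step 1: lead(−9x⁸ − 72x⁷ + 59x⁶ − 33x⁵ + 14x⁴ − 48x³ − 6x² + 113x − 48) ÷ lead(D) = −9x⁸ ÷ x² = −9x⁶. Subtract (−9x⁶)·D = −9x⁸ − 72x⁷ + 63x⁶. Remainder: −4x⁶ − 33x⁵ + 14x⁴ − 48x³ − 6x² + 113x − 48.
Step 2: lead(−4x⁶ − 33x⁵ + 14x⁴ − 48x³ − 6x² + 113x − 48) ÷ lead(D) = −4x⁶ ÷ x² = −4x⁴. Subtract (−4x⁴)·D = −4x⁶ − 32x⁵ + 28x⁴. Remainder: −x⁵ − 14x⁴ − 48x³ − 6x² + 113x − 48.
Step 3: lead(−x⁵ − 14x⁴ − 48x³ − 6x² + 113x − 48) ÷ lead(D) = −x⁵ ÷ x² = −x³. Subtract (−x³)·D = −x⁵ − 8x⁴ + 7x³. Remainder: −6x⁴ − 55x³ − 6x² + 113x − 48.
Step 4: lead(−6x⁴ − 55x³ − 6x² + 113x − 48) ÷ lead(D) = −6x⁴ ÷ x² = −6x². Subtract (−6x²)·D = −6x⁴ − 48x³ + 42x². Remainder: −7x³ − 48x² + 113x − 48.
Step 5: lead(−7x³ − 48x² + 113x − 48) ÷ lead(D) = −7x³ ÷ x² = −7x. Subtract (−7x)·D = −7x³ − 56x² + 49x. Remainder: 8x² + 64x − 48.
Step 6: lead(8x² + 64x − 48) ÷ lead(D) = 8x² ÷ x² = 8. Subtract (8)·D = 8x² + 64x − 56. Remainder: 8.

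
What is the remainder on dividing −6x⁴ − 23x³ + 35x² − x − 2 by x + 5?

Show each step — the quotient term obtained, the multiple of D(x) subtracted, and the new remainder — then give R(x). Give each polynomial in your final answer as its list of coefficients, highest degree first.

Step 1: lead(−6x⁴ − 23x³ + 35x² − x − 2) ÷ lead(D) = −6x⁴ ÷ x = −6x³. Subtract (−6x³)·D = −6x⁴ − 30x³. Remainder: 7x³ + 35x² − x − 2.
Step 2: lead(7x³ + 35x² − x − 2) ÷ lead(D) = 7x³ ÷ x = 7x². Subtract (7x²)·D = 7x³ + 35x². Remainder: −x − 2.
Step 3: lead(−x − 2) ÷ lead(D) = −x ÷ x = −1. Subtract (−1)·D = −x − 5. Remainder: 3.

R = [3]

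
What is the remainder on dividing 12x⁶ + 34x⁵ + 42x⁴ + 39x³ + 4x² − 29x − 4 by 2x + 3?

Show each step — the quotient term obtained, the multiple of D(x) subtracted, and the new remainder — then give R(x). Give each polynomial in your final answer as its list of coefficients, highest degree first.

R = [8]

Step 1: lead(12x⁶ + 34x⁵ + 42x⁴ + 39x³ + 4x² − 29x − 4) ÷ lead(D) = 12x⁶ ÷ 2x = 6x⁵. Subtract (6x⁵)·D = 12x⁶ + 18x⁵. Remainder: 16x⁵ + 42x⁴ + 39x³ + 4x² − 29x − 4.
Step 2: lead(16x⁵ + 42x⁴ + 39x³ + 4x² − 29x − 4) ÷ lead(D) = 16x⁵ ÷ 2x = 8x⁴. Subtract (8x⁴)·D = 16x⁵ + 24x⁴. Remainder: 18x⁴ + 39x³ + 4x² − 29x − 4.
Step 3: lead(18x⁴ + 39x³ + 4x² − 29x − 4) ÷ lead(D) = 18x⁴ ÷ 2x = 9x³. Subtract (9x³)·D = 18x⁴ + 27x³. Remainder: 12x³ + 4x² − 29x − 4.
Step 4: lead(12x³ + 4x² − 29x − 4) ÷ lead(D) = 12x³ ÷ 2x = 6x². Subtract (6x²)·D = 12x³ + 18x². Remainder: −14x² − 29x − 4.
Step 5: lead(−14x² − 29x − 4) ÷ lead(D) = −14x² ÷ 2x = −7x. Subtract (−7x)·D = −14x² − 21x. Remainder: −8x − 4.
Step 6: lead(−8x − 4) ÷ lead(D) = −8x ÷ 2x = −4. Subtract (−4)·D = −8x − 12. Remainder: 8.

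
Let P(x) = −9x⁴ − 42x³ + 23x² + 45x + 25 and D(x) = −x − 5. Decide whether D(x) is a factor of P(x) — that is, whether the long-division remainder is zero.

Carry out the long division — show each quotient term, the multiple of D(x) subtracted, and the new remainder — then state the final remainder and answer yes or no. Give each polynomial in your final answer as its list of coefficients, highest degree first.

Step 1: lead(−9x⁴ − 42x³ + 23x² + 45x + 25) ÷ lead(D) = −9x⁴ ÷ −x = 9x³. Subtract (9x³)·D = −9x⁴ − 45x³. Remainder: 3x³ + 23x² + 45x + 25.
Step 2: lead(3x³ + 23x² + 45x + 25) ÷ lead(D) = 3x³ ÷ −x = −3x². Subtract (−3x²)·D = 3x³ + 15x². Remainder: 8x² + 45x + 25.
Step 3: lead(8x² + 45x + 25) ÷ lead(D) = 8x² ÷ −x = −8x. Subtract (−8x)·D = 8x² + 40x. Remainder: 5x + 25.
Step 4: lead(5x + 25) ÷ lead(D) = 5x ÷ −x = −5. Subtract (−5)·D = 5x + 25. Remainder: 0.

R = [0], so D(x) is a factor of P(x). yes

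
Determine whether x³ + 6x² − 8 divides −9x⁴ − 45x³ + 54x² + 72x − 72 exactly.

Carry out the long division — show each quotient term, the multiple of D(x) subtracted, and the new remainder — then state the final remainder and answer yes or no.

R(x) = 0, so D(x) is a factor of P(x). yes

Step 1: lead(−9x⁴ − 45x³ + 54x² + 72x − 72) ÷ lead(D) = −9x⁴ ÷ x³ = −9x. Subtract (−9x)·D = −9x⁴ − 54x³ + 72x. Remainder: 9x³ + 54x² − 72.
Step 2: lead(9x³ + 54x² − 72) ÷ lead(D) = 9x³ ÷ x³ = 9. Subtract (9)·D = 9x³ + 54x² − 72. Remainder: 0.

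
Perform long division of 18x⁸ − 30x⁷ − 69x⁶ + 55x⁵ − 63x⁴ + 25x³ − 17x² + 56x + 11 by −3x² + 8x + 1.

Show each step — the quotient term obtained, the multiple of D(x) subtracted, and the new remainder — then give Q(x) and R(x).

Step 1: lead(18x⁸ − 30x⁷ − 69x⁶ + 55x⁵ − 63x⁴ + 25x³ − 17x² + 56x + 11) ÷ lead(D) = 18x⁸ ÷ −3x² = −6x⁶. Subtract (−6x⁶)·D = 18x⁸ − 48x⁷ − 6x⁶. Remainder: 18x⁷ − 63x⁶ + 55x⁵ − 63x⁴ + 25x³ − 17x² + 56x + 11.
Step 2: lead(18x⁷ − 63x⁶ + 55x⁵ − 63x⁴ + 25x³ − 17x² + 56x + 11) ÷ lead(D) = 18x⁷ ÷ −3x² = −6x⁵. Subtract (−6x⁵)·D = 18x⁷ − 48x⁶ − 6x⁵. Remainder: −15x⁶ + 61x⁵ − 63x⁴ + 25x³ − 17x² + 56x + 11.
Step 3: lead(−15x⁶ + 61x⁵ − 63x⁴ + 25x³ − 17x² + 56x + 11) ÷ lead(D) = −15x⁶ ÷ −3x² = 5x⁴. Subtract (5x⁴)·D = −15x⁶ + 40x⁵ + 5x⁴. Remainder: 21x⁵ − 68x⁴ + 25x³ − 17x² + 56x + 11.
Step 4: lead(21x⁵ − 68x⁴ + 25x³ − 17x² + 56x + 11) ÷ lead(D) = 21x⁵ ÷ −3x² = −7x³. Subtract (−7x³)·D = 21x⁵ − 56x⁴ − 7x³. Remainder: −12x⁴ + 32x³ − 17x² + 56x + 11.
Step 5: lead(−12x⁴ + 32x³ − 17x² + 56x + 11) ÷ lead(D) = −12x⁴ ÷ −3x² = 4x². Subtract (4x²)·D = −12x⁴ + 32x³ + 4x². Remainder: −21x² + 56x + 11.
Step 6: lead(−21x² + 56x + 11) ÷ lead(D) = −21x² ÷ −3x² = 7. Subtract (7)·D = −21x² + 56x + 7. Remainder: 4.

Q(x) = −6x⁶ − 6x⁵ + 5x⁴ − 7x³ + 4x² + 7; R(x) = 4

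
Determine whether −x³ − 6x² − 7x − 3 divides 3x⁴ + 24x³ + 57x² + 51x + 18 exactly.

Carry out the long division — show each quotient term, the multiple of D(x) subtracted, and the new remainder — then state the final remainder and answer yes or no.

R(x) = 0, so D(x) is a factor of P(x). yes

Step 1: lead(3x⁴ + 24x³ + 57x² + 51x + 18) ÷ lead(D) = 3x⁴ ÷ −x³ = −3x. Subtract (−3x)·D = 3x⁴ + 18x³ + 21x² + 9x. Remainder: 6x³ + 36x² + 42x + 18.
Step 2: lead(6x³ + 36x² + 42x + 18) ÷ lead(D) = 6x³ ÷ −x³ = −6. Subtract (−6)·D = 6x³ + 36x² + 42x + 18. Remainder: 0.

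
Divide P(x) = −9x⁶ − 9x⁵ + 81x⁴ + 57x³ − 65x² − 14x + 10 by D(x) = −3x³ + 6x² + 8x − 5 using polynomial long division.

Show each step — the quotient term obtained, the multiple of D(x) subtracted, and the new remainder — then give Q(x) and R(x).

Q(x) = 3x³ + 9x² − x − 2; R(x) = −3x

Step 1: lead(−9x⁶ − 9x⁵ + 81x⁴ + 57x³ − 65x² − 14x + 10) ÷ lead(D) = −9x⁶ ÷ −3x³ = 3x³. Subtract (3x³)·D = −9x⁶ + 18x⁵ + 24x⁴ − 15x³. Remainder: −27x⁵ + 57x⁴ + 72x³ − 65x² − 14x + 10.
Step 2: lead(−27x⁵ + 57x⁴ + 72x³ − 65x² − 14x + 10) ÷ lead(D) = −27x⁵ ÷ −3x³ = 9x². Subtract (9x²)·D = −27x⁵ + 54x⁴ + 72x³ − 45x². Remainder: 3x⁴ − 20x² − 14x + 10.
Step 3: lead(3x⁴ − 20x² − 14x + 10) ÷ lead(D) = 3x⁴ ÷ −3x³ = −x. Subtract (−x)·D = 3x⁴ − 6x³ − 8x² + 5x. Remainder: 6x³ − 12x² − 19x + 10.
Step 4: lead(6x³ − 12x² − 19x + 10) ÷ lead(D) = 6x³ ÷ −3x³ = −2. Subtract (−2)·D = 6x³ − 12x² − 16x + 10. Remainder: −3x.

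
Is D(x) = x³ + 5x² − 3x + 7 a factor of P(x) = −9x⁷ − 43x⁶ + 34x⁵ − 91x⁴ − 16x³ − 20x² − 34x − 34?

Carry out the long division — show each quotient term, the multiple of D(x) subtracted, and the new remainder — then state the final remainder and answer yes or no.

R(x) = 3x − 6, so D(x) is not a factor of P(x). no

Step 1: lead(−9x⁷ − 43x⁶ + 34x⁵ − 91x⁴ − 16x³ − 20x² − 34x − 34) ÷ lead(D) = −9x⁷ ÷ x³ = −9x⁴. Subtract (−9x⁴)·D = −9x⁷ − 45x⁶ + 27x⁵ − 63x⁴. Remainder: 2x⁶ + 7x⁵ − 28x⁴ − 16x³ − 20x² − 34x − 34.
Step 2: lead(2x⁶ + 7x⁵ − 28x⁴ − 16x³ − 20x² − 34x − 34) ÷ lead(D) = 2x⁶ ÷ x³ = 2x³. Subtract (2x³)·D = 2x⁶ + 10x⁵ − 6x⁴ + 14x³. Remainder: −3x⁵ − 22x⁴ − 30x³ − 20x² − 34x − 34.
Step 3: lead(−3x⁵ − 22x⁴ − 30x³ − 20x² − 34x − 34) ÷ lead(D) = −3x⁵ ÷ x³ = −3x². Subtract (−3x²)·D = −3x⁵ − 15x⁴ + 9x³ − 21x². Remainder: −7x⁴ − 39x³ + x² − 34x − 34.
Step 4: lead(−7x⁴ − 39x³ + x² − 34x − 34) ÷ lead(D) = −7x⁴ ÷ x³ = −7x. Subtract (−7x)·D = −7x⁴ − 35x³ + 21x² − 49x. Remainder: −4x³ − 20x² + 15x − 34.
Step 5: lead(−4x³ − 20x² + 15x − 34) ÷ lead(D) = −4x³ ÷ x³ = −4. Subtract (−4)·D = −4x³ − 20x² + 12x − 28. Remainder: 3x − 6.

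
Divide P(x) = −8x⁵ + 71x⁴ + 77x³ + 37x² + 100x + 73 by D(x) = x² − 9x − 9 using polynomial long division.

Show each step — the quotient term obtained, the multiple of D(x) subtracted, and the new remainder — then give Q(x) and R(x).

Q(x) = −8x³ − x² − 4x − 8; R(x) = −8x + 1

Step 1: lead(−8x⁵ + 71x⁴ + 77x³ + 37x² + 100x + 73) ÷ lead(D) = −8x⁵ ÷ x² = −8x³. Subtract (−8x³)·D = −8x⁵ + 72x⁴ + 72x³. Remainder: −x⁴ + 5x³ + 37x² + 100x + 73.
Step 2: lead(−x⁴ + 5x³ + 37x² + 100x + 73) ÷ lead(D) = −x⁴ ÷ x² = −x². Subtract (−x²)·D = −x⁴ + 9x³ + 9x². Remainder: −4x³ + 28x² + 100x + 73.
Step 3: lead(−4x³ + 28x² + 100x + 73) ÷ lead(D) = −4x³ ÷ x² = −4x. Subtract (−4x)·D = −4x³ + 36x² + 36x. Remainder: −8x² + 64x + 73.
Step 4: lead(−8x² + 64x + 73) ÷ lead(D) = −8x² ÷ x² = −8. Subtract (−8)·D = −8x² + 72x + 72. Remainder: −8x + 1.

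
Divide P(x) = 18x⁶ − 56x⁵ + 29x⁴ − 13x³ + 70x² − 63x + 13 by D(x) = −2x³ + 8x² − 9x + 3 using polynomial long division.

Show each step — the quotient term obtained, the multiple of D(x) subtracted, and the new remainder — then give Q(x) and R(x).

Step 1: lead(18x⁶ − 56x⁵ + 29x⁴ − 13x³ + 70x² − 63x + 13) ÷ lead(D) = 18x⁶ ÷ −2x³ = −9x³. Subtract (−9x³)·D = 18x⁶ − 72x⁵ + 81x⁴ − 27x³. Remainder: 16x⁵ − 52x⁴ + 14x³ + 70x² − 63x + 13.
Step 2: lead(16x⁵ − 52x⁴ + 14x³ + 70x² − 63x + 13) ÷ lead(D) = 16x⁵ ÷ −2x³ = −8x². Subtract (−8x²)·D = 16x⁵ − 64x⁴ + 72x³ − 24x². Remainder: 12x⁴ − 58x³ + 94x² − 63x + 13.
Step 3: lead(12x⁴ − 58x³ + 94x² − 63x + 13) ÷ lead(D) = 12x⁴ ÷ −2x³ = −6x. Subtract (−6x)·D = 12x⁴ − 48x³ + 54x² − 18x. Remainder: −10x³ + 40x² − 45x + 13.
Step 4: lead(−10x³ + 40x² − 45x + 13) ÷ lead(D) = −10x³ ÷ −2x³ = 5. Subtract (5)·D = −10x³ + 40x² − 45x + 15. Remainder: −2.

Q(x) = −9x³ − 8x² − 6x + 5; R(x) = −2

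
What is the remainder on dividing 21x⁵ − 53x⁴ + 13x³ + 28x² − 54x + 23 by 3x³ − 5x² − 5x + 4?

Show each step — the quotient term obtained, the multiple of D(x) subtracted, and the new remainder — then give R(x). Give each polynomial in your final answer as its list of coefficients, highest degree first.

R = [-1]

Step 1: lead(21x⁵ − 53x⁴ + 13x³ + 28x² − 54x + 23) ÷ lead(D) = 21x⁵ ÷ 3x³ = 7x². Subtract (7x²)·D = 21x⁵ − 35x⁴ − 35x³ + 28x². Remainder: −18x⁴ + 48x³ − 54x + 23.
Step 2: lead(−18x⁴ + 48x³ − 54x + 23) ÷ lead(D) = −18x⁴ ÷ 3x³ = −6x. Subtract (−6x)·D = −18x⁴ + 30x³ + 30x² − 24x. Remainder: 18x³ − 30x² − 30x + 23.
Step 3: lead(18x³ − 30x² − 30x + 23) ÷ lead(D) = 18x³ ÷ 3x³ = 6. Subtract (6)·D = 18x³ − 30x² − 30x + 24. Remainder: −1.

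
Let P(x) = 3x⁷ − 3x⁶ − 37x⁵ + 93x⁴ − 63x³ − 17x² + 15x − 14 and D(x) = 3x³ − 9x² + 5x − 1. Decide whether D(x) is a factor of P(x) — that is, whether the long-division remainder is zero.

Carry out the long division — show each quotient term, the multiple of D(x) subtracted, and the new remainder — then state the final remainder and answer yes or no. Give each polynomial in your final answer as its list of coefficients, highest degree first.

Step 1: lead(3x⁷ − 3x⁶ − 37x⁵ + 93x⁴ − 63x³ − 17x² + 15x − 14) ÷ lead(D) = 3x⁷ ÷ 3x³ = x⁴. Subtract (x⁴)·D = 3x⁷ − 9x⁶ + 5x⁵ − x⁴. Remainder: 6x⁶ − 42x⁵ + 94x⁴ − 63x³ − 17x² + 15x − 14.
Step 2: lead(6x⁶ − 42x⁵ + 94x⁴ − 63x³ − 17x² + 15x − 14) ÷ lead(D) = 6x⁶ ÷ 3x³ = 2x³. Subtract (2x³)·D = 6x⁶ − 18x⁵ + 10x⁴ − 2x³. Remainder: −24x⁵ + 84x⁴ − 61x³ − 17x² + 15x − 14.
Step 3: lead(−24x⁵ + 84x⁴ − 61x³ − 17x² + 15x − 14) ÷ lead(D) = −24x⁵ ÷ 3x³ = −8x². Subtract (−8x²)·D = −24x⁵ + 72x⁴ − 40x³ + 8x². Remainder: 12x⁴ − 21x³ − 25x² + 15x − 14.
Step 4: lead(12x⁴ − 21x³ − 25x² + 15x − 14) ÷ lead(D) = 12x⁴ ÷ 3x³ = 4x. Subtract (4x)·D = 12x⁴ − 36x³ + 20x² − 4x. Remainder: 15x³ − 45x² + 19x − 14.
Step 5: lead(15x³ − 45x² + 19x − 14) ÷ lead(D) = 15x³ ÷ 3x³ = 5. Subtract (5)·D = 15x³ − 45x² + 25x − 5. Remainder: −6x − 9.

R = [-6, -9], so D(x) is not a factor of P(x). no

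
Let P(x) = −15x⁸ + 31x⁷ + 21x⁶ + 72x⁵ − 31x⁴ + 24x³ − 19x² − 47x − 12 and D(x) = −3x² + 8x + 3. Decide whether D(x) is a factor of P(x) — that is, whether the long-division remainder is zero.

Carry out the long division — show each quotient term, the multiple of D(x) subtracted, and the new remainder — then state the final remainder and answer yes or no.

R(x) = 0, so D(x) is a factor of P(x). yes

Step 1: lead(−15x⁸ + 31x⁷ + 21x⁶ + 72x⁵ − 31x⁴ + 24x³ − 19x² − 47x − 12) ÷ lead(D) = −15x⁸ ÷ −3x² = 5x⁶. Subtract (5x⁶)·D = −15x⁸ + 40x⁷ + 15x⁶. Remainder: −9x⁷ + 6x⁶ + 72x⁵ − 31x⁴ + 24x³ − 19x² − 47x − 12.
Step 2: lead(−9x⁷ + 6x⁶ + 72x⁵ − 31x⁴ + 24x³ − 19x² − 47x − 12) ÷ lead(D) = −9x⁷ ÷ −3x² = 3x⁵. Subtract (3x⁵)·D = −9x⁷ + 24x⁶ + 9x⁵. Remainder: −18x⁶ + 63x⁵ − 31x⁴ + 24x³ − 19x² − 47x − 12.
Step 3: lead(−18x⁶ + 63x⁵ − 31x⁴ + 24x³ − 19x² − 47x − 12) ÷ lead(D) = −18x⁶ ÷ −3x² = 6x⁴. Subtract (6x⁴)·D = −18x⁶ + 48x⁵ + 18x⁴. Remainder: 15x⁵ − 49x⁴ + 24x³ − 19x² − 47x − 12.
Step 4: lead(15x⁵ − 49x⁴ + 24x³ − 19x² − 47x − 12) ÷ lead(D) = 15x⁵ ÷ −3x² = −5x³. Subtract (−5x³)·D = 15x⁵ − 40x⁴ − 15x³. Remainder: −9x⁴ + 39x³ − 19x² − 47x − 12.
Step 5: lead(−9x⁴ + 39x³ − 19x² − 47x − 12) ÷ lead(D) = −9x⁴ ÷ −3x² = 3x². Subtract (3x²)·D = −9x⁴ + 24x³ + 9x². Remainder: 15x³ − 28x² − 47x − 12.
Step 6: lead(15x³ − 28x² − 47x − 12) ÷ lead(D) = 15x³ ÷ −3x² = −5x. Subtract (−5x)·D = 15x³ − 40x² − 15x. Remainder: 12x² − 32x − 12.
Step 7: lead(12x² − 32x − 12) ÷ lead(D) = 12x² ÷ −3x² = −4. Subtract (−4)·D = 12x² − 32x − 12. Remainder: 0.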